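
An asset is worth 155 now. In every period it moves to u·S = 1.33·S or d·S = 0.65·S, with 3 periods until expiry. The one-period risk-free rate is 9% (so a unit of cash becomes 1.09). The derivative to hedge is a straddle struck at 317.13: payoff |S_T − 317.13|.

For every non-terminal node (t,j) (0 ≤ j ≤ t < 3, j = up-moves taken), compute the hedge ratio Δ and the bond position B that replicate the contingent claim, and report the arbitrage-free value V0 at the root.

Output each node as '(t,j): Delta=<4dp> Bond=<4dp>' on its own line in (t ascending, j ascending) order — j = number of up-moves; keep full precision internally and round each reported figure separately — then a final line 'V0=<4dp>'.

Since d<R<u, set p* = (R−d)/(u−d) = 0.6471; price each node as the discounted p*-expectation of its children.
Terminal payoffs: V(3,0)=274.5631, V(3,1)=230.0316, V(3,2)=138.9133, V(3,3)=47.5287
Node (2,0) S=65.4875: V=(p*·230.0316+(1−p*)·274.5631)/1.09=225.4575; Δ=(230.0316−274.5631)/(87.0984−42.5669)=-1.0000; B=V−Δ·S=290.9450
Node (2,1) S=133.9975: V=(p*·138.9133+(1−p*)·230.0316)/1.09=156.9475; Δ=(138.9133−230.0316)/(178.2167−87.0984)=-1.0000; B=V−Δ·S=290.9450
Node (2,2) S=274.1795: V=(p*·47.5287+(1−p*)·138.9133)/1.09=73.1946; Δ=(47.5287−138.9133)/(364.6587−178.2167)=-0.4902; B=V−Δ·S=207.5837
Node (1,0) S=100.7500: V=(p*·156.9475+(1−p*)·225.4575)/1.09=166.1720; Δ=(156.9475−225.4575)/(133.9975−65.4875)=-1.0000; B=V−Δ·S=266.9220
Node (1,1) S=206.1500: V=(p*·73.1946+(1−p*)·156.9475)/1.09=94.2701; Δ=(73.1946−156.9475)/(274.1795−133.9975)=-0.5975; B=V−Δ·S=217.4361
Node (0,0) S=155.0000: V=(p*·94.2701+(1−p*)·166.1720)/1.09=109.7681; Δ=(94.2701−166.1720)/(206.1500−100.7500)=-0.6822; B=V−Δ·S=215.5061
The time-0 hedge costs 109.7681, which is the no-arbitrage price.

(0,0): Delta=-0.6822 Bond=215.5061
(1,0): Delta=-1.0000 Bond=266.9220
(1,1): Delta=-0.5975 Bond=217.4361
(2,0): Delta=-1.0000 Bond=290.9450
(2,1): Delta=-1.0000 Bond=290.9450
(2,2): Delta=-0.4902 Bond=207.5837
V0=109.7681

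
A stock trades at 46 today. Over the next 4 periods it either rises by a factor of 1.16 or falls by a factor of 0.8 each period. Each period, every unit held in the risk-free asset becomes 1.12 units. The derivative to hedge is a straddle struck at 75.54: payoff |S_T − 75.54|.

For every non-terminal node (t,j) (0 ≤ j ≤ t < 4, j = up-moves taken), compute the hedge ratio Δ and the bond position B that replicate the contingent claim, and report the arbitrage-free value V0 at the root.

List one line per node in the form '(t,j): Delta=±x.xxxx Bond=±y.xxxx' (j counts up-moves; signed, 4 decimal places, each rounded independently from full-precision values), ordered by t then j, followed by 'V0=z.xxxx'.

(0,0): Delta=-0.5321 Bond=32.6341
(1,0): Delta=-1.0000 Bond=53.7679
(1,1): Delta=-0.4918 Bond=34.3980
(2,0): Delta=-1.0000 Bond=60.2200
(2,1): Delta=-1.0000 Bond=60.2200
(2,2): Delta=-0.4480 Bond=35.8140
(3,0): Delta=-1.0000 Bond=67.4464
(3,1): Delta=-1.0000 Bond=67.4464
(3,2): Delta=-1.0000 Bond=67.4464
(3,3): Delta=-0.4004 Bond=36.6948
V0=8.1562

Since d<R<u, set p* = (R−d)/(u−d) = 0.8889; price each node as the discounted p*-expectation of its children.
Terminal payoffs: V(4,0)=56.6984, V(4,1)=48.2197, V(4,2)=35.9255, V(4,3)=18.0990, V(4,4)=7.7494
(3,0): S=23.5520. Δ = (V_up−V_dn)/(S_up−S_dn) = (48.2197−56.6984)/(27.3203−18.8416) = -1.0000. V = [p*·48.2197 + (1−p*)·56.6984]/1.12 = 43.8944. B = V − Δ·S = 67.4464.
(3,1): S=34.1504. Δ = (V_up−V_dn)/(S_up−S_dn) = (35.9255−48.2197)/(39.6145−27.3203) = -1.0000. V = [p*·35.9255 + (1−p*)·48.2197]/1.12 = 33.2960. B = V − Δ·S = 67.4464.
(3,2): S=49.5181. Δ = (V_up−V_dn)/(S_up−S_dn) = (18.0990−35.9255)/(57.4410−39.6145) = -1.0000. V = [p*·18.0990 + (1−p*)·35.9255]/1.12 = 17.9283. B = V − Δ·S = 67.4464.
(3,3): S=71.8012. Δ = (V_up−V_dn)/(S_up−S_dn) = (7.7494−18.0990)/(83.2894−57.4410) = -0.4004. V = [p*·7.7494 + (1−p*)·18.0990]/1.12 = 7.9459. B = V − Δ·S = 36.6948.
(2,0): S=29.4400. Δ = (V_up−V_dn)/(S_up−S_dn) = (33.2960−43.8944)/(34.1504−23.5520) = -1.0000. V = [p*·33.2960 + (1−p*)·43.8944]/1.12 = 30.7800. B = V − Δ·S = 60.2200.
(2,1): S=42.6880. Δ = (V_up−V_dn)/(S_up−S_dn) = (17.9283−33.2960)/(49.5181−34.1504) = -1.0000. V = [p*·17.9283 + (1−p*)·33.2960]/1.12 = 17.5320. B = V − Δ·S = 60.2200.
(2,2): S=61.8976. Δ = (V_up−V_dn)/(S_up−S_dn) = (7.9459−17.9283)/(71.8012−49.5181) = -0.4480. V = [p*·7.9459 + (1−p*)·17.9283]/1.12 = 8.0848. B = V − Δ·S = 35.8140.
(1,0): S=36.8000. Δ = (V_up−V_dn)/(S_up−S_dn) = (17.5320−30.7800)/(42.6880−29.4400) = -1.0000. V = [p*·17.5320 + (1−p*)·30.7800]/1.12 = 16.9679. B = V − Δ·S = 53.7679.
(1,1): S=53.3600. Δ = (V_up−V_dn)/(S_up−S_dn) = (8.0848−17.5320)/(61.8976−42.6880) = -0.4918. V = [p*·8.0848 + (1−p*)·17.5320]/1.12 = 8.1558. B = V − Δ·S = 34.3980.
(0,0): S=46.0000. Δ = (V_up−V_dn)/(S_up−S_dn) = (8.1558−16.9679)/(53.3600−36.8000) = -0.5321. V = [p*·8.1558 + (1−p*)·16.9679]/1.12 = 8.1562. B = V − Δ·S = 32.6341.
Each (Δ,B) replicates both successor values, so the strategy is self-financing and V0 is arbitrage-free.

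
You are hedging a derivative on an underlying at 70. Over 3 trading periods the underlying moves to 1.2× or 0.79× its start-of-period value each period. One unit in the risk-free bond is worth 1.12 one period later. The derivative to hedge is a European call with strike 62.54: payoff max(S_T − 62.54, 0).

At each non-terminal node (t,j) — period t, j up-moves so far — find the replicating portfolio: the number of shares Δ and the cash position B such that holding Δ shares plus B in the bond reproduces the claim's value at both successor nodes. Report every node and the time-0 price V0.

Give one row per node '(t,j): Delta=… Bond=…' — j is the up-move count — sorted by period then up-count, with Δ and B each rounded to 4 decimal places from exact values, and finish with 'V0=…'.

(0,0): Delta=0.8928 Bond=-36.2008
(1,0): Delta=0.5417 Bond=-21.1315
(1,1): Delta=0.9488 Bond=-45.2512
(2,0): Delta=0.0000 Bond=0.0000
(2,1): Delta=0.6282 Bond=-29.4048
(2,2): Delta=1.0000 Bond=-55.8393
V0=26.2954

Under the risk-neutral measure, an up-move has probability p* = (R−d)/(u−d) = 0.8049 and values discount at R = 1.12.
At expiry t=3: V(3,0)=0.0000, V(3,1)=0.0000, V(3,2)=17.0920, V(3,3)=58.4200
  t=2,j=0: stock 43.6870 → up 52.4244 (V=0.0000), down 34.5127 (V=0.0000). Price 0.0000; hedge Δ=0.0000, bond B=0.0000.
  t=2,j=1: stock 66.3600 → up 79.6320 (V=17.0920), down 52.4244 (V=0.0000). Price 12.2830; hedge Δ=0.6282, bond B=-29.4048.
  t=2,j=2: stock 100.8000 → up 120.9600 (V=58.4200), down 79.6320 (V=17.0920). Price 44.9607; hedge Δ=1.0000, bond B=-55.8393.
  t=1,j=0: stock 55.3000 → up 66.3600 (V=12.2830), down 43.6870 (V=0.0000). Price 8.8271; hedge Δ=0.5417, bond B=-21.1315.
  t=1,j=1: stock 84.0000 → up 100.8000 (V=44.9607), down 66.3600 (V=12.2830). Price 34.4505; hedge Δ=0.9488, bond B=-45.2512.
  t=0,j=0: stock 70.0000 → up 84.0000 (V=34.4505), down 55.3000 (V=8.8271). Price 26.2954; hedge Δ=0.8928, bond B=-36.2008.
Check: Δ(0,0)·S0 + B(0,0) = 26.2954 = V0.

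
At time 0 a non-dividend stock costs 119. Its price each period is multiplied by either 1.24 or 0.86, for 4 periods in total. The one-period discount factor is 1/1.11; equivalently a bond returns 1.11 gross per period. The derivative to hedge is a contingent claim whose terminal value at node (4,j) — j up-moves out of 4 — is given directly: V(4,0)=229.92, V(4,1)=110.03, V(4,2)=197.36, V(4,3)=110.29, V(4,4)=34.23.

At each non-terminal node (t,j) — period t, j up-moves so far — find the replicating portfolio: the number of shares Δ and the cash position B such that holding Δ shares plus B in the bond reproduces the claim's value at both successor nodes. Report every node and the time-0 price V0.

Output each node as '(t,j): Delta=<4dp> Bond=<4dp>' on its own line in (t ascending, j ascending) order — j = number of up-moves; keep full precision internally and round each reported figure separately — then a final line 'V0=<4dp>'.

The replicating-portfolio and risk-neutral prices coincide; use p* = (1.11−0.86)/(1.24−0.86) = 0.6579 for the latter.
Payoff layer (t=4): V(4,0)=229.9200, V(4,1)=110.0300, V(4,2)=197.3600, V(4,3)=110.2900, V(4,4)=34.2300
  t=3,j=0: stock 75.6907 → up 93.8564 (V=110.0300), down 65.0940 (V=229.9200). Price 136.0766; hedge Δ=-4.1683, bond B=451.5766.
  t=3,j=1: stock 109.1354 → up 135.3279 (V=197.3600), down 93.8564 (V=110.0300). Price 150.8864; hedge Δ=2.1058, bond B=-78.9294.
  t=3,j=2: stock 157.3580 → up 195.1239 (V=110.2900), down 135.3279 (V=197.3600). Price 126.1956; hedge Δ=-1.4561, bond B=355.3272.
  t=3,j=3: stock 226.8883 → up 281.3414 (V=34.2300), down 195.1239 (V=110.2900). Price 54.2798; hedge Δ=-0.8822, bond B=254.4376.
  t=2,j=0: stock 88.0124 → up 109.1354 (V=150.8864), down 75.6907 (V=136.0766). Price 131.3693; hedge Δ=0.4428, bond B=92.3960.
  t=2,j=1: stock 126.9016 → up 157.3580 (V=126.1956), down 109.1354 (V=150.8864). Price 121.2995; hedge Δ=-0.5120, bond B=186.2754.
  t=2,j=2: stock 182.9744 → up 226.8883 (V=54.2798), down 157.3580 (V=126.1956). Price 71.0654; hedge Δ=-1.0343, bond B=260.3176.
  t=1,j=0: stock 102.3400 → up 126.9016 (V=121.2995), down 88.0124 (V=131.3693). Price 112.3824; hedge Δ=-0.2589, bond B=138.8818.
  t=1,j=1: stock 147.5600 → up 182.9744 (V=71.0654), down 126.9016 (V=121.2995). Price 79.5052; hedge Δ=-0.8959, bond B=211.7003.
  t=0,j=0: stock 119.0000 → up 147.5600 (V=79.5052), down 102.3400 (V=112.3824). Price 81.7591; hedge Δ=-0.7271, bond B=168.2781.
Each (Δ,B) replicates both successor values, so the strategy is self-financing and V0 is arbitrage-free.

(0,0): Delta=-0.7271 Bond=168.2781
(1,0): Delta=-0.2589 Bond=138.8818
(1,1): Delta=-0.8959 Bond=211.7003
(2,0): Delta=0.4428 Bond=92.3960
(2,1): Delta=-0.5120 Bond=186.2754
(2,2): Delta=-1.0343 Bond=260.3176
(3,0): Delta=-4.1683 Bond=451.5766
(3,1): Delta=2.1058 Bond=-78.9294
(3,2): Delta=-1.4561 Bond=355.3272
(3,3): Delta=-0.8822 Bond=254.4376
V0=81.7591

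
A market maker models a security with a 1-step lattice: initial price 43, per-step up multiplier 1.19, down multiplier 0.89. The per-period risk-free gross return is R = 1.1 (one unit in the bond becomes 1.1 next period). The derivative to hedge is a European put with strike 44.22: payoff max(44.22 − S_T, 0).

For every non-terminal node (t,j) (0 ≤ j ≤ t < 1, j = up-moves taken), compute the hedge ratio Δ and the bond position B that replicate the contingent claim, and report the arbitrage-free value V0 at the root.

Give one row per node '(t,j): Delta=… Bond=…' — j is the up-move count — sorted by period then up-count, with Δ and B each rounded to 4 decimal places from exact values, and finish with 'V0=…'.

(0,0): Delta=-0.4612 Bond=21.4561
V0=1.6227

Since d<R<u, set p* = (R−d)/(u−d) = 0.7000; price each node as the discounted p*-expectation of its children.
Terminal payoffs: V(1,0)=5.9500, V(1,1)=0.0000
Node (0,0) S=43.0000: V=(p*·0.0000+(1−p*)·5.9500)/1.1=1.6227; Δ=(0.0000−5.9500)/(51.1700−38.2700)=-0.4612; B=V−Δ·S=21.4561
The time-0 hedge costs 1.6227, which is the no-arbitrage price.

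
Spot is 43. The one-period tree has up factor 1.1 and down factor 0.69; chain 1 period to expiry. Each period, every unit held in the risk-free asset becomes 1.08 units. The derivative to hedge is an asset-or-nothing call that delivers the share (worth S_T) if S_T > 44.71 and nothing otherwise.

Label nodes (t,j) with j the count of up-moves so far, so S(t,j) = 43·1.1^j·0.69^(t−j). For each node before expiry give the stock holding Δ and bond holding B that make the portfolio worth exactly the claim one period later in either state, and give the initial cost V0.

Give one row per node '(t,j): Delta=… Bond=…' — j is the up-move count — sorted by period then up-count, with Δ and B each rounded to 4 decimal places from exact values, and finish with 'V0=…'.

(0,0): Delta=2.6829 Bond=-73.7060
V0=41.6599

Under the risk-neutral measure, an up-move has probability p* = (R−d)/(u−d) = 0.9512 and values discount at R = 1.08.
Terminal values V(1,·): V(1,0)=0.0000, V(1,1)=47.3000
  t=0,j=0: stock 43.0000 → up 47.3000 (V=47.3000), down 29.6700 (V=0.0000). Price 41.6599; hedge Δ=2.6829, bond B=-73.7060.
Root portfolio cost Δ·43+B reproduces V0=41.6599.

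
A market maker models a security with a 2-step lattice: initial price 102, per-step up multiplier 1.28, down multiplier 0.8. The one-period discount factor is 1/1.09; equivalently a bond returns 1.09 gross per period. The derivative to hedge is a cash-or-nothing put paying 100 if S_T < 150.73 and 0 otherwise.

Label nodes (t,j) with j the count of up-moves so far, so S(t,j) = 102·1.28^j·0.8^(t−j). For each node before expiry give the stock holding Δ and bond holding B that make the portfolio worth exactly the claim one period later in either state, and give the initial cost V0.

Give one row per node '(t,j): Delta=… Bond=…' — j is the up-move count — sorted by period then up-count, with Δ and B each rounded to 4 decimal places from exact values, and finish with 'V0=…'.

Risk-neutral probability p* = (R−d)/(u−d) = (1.09−0.8)/(1.28−0.8) = 0.6042.
Payoff layer (t=2): V(2,0)=100.0000, V(2,1)=100.0000, V(2,2)=0.0000
  t=1,j=0: stock 81.6000 → up 104.4480 (V=100.0000), down 65.2800 (V=100.0000). Price 91.7431; hedge Δ=0.0000, bond B=91.7431.
  t=1,j=1: stock 130.5600 → up 167.1168 (V=0.0000), down 104.4480 (V=100.0000). Price 36.3150; hedge Δ=-1.5957, bond B=244.6483.
  t=0,j=0: stock 102.0000 → up 130.5600 (V=36.3150), down 81.6000 (V=91.7431). Price 53.4452; hedge Δ=-1.1321, bond B=168.9205.
The time-0 hedge costs 53.4452, which is the no-arbitrage price.

(0,0): Delta=-1.1321 Bond=168.9205
(1,0): Delta=0.0000 Bond=91.7431
(1,1): Delta=-1.5957 Bond=244.6483
V0=53.4452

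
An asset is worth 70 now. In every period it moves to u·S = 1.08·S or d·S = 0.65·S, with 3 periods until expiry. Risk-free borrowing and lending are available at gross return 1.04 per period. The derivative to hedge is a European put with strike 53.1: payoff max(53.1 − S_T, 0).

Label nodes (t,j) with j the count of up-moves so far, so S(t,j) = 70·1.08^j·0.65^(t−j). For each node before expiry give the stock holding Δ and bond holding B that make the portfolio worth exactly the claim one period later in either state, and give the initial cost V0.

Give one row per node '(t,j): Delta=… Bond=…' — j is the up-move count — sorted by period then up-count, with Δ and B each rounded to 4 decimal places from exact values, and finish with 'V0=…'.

Risk-neutral probability p* = (R−d)/(u−d) = (1.04−0.65)/(1.08−0.65) = 0.9070.
Terminal payoffs: V(3,0)=33.8762, V(3,1)=21.1590, V(3,2)=0.0288, V(3,3)=0.0000
(2,0): S=29.5750. Δ = (V_up−V_dn)/(S_up−S_dn) = (21.1590−33.8762)/(31.9410−19.2238) = -1.0000. V = [p*·21.1590 + (1−p*)·33.8762]/1.04 = 21.4827. B = V − Δ·S = 51.0577.
(2,1): S=49.1400. Δ = (V_up−V_dn)/(S_up−S_dn) = (0.0288−21.1590)/(53.0712−31.9410) = -1.0000. V = [p*·0.0288 + (1−p*)·21.1590]/1.04 = 1.9177. B = V − Δ·S = 51.0577.
(2,2): S=81.6480. Δ = (V_up−V_dn)/(S_up−S_dn) = (0.0000−0.0288)/(88.1798−53.0712) = -0.0008. V = [p*·0.0000 + (1−p*)·0.0288]/1.04 = 0.0026. B = V − Δ·S = 0.0696.
(1,0): S=45.5000. Δ = (V_up−V_dn)/(S_up−S_dn) = (1.9177−21.4827)/(49.1400−29.5750) = -1.0000. V = [p*·1.9177 + (1−p*)·21.4827]/1.04 = 3.5939. B = V − Δ·S = 49.0939.
(1,1): S=75.6000. Δ = (V_up−V_dn)/(S_up−S_dn) = (0.0026−1.9177)/(81.6480−49.1400) = -0.0589. V = [p*·0.0026 + (1−p*)·1.9177]/1.04 = 0.1738. B = V − Δ·S = 4.6275.
(0,0): S=70.0000. Δ = (V_up−V_dn)/(S_up−S_dn) = (0.1738−3.5939)/(75.6000−45.5000) = -0.1136. V = [p*·0.1738 + (1−p*)·3.5939]/1.04 = 0.4730. B = V − Δ·S = 8.4269.
Each (Δ,B) replicates both successor values, so the strategy is self-financing and V0 is arbitrage-free.

(0,0): Delta=-0.1136 Bond=8.4269
(1,0): Delta=-1.0000 Bond=49.0939
(1,1): Delta=-0.0589 Bond=4.6275
(2,0): Delta=-1.0000 Bond=51.0577
(2,1): Delta=-1.0000 Bond=51.0577
(2,2): Delta=-0.0008 Bond=0.0696
V0=0.4730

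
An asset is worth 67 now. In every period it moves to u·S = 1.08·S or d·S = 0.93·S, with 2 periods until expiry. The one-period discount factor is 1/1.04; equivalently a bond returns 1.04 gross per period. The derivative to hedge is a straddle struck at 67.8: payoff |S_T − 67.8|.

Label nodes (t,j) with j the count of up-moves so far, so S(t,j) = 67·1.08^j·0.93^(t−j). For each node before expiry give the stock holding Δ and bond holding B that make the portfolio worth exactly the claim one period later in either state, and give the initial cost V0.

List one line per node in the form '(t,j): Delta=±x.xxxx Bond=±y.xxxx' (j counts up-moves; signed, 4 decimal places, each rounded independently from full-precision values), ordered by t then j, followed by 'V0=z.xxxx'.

Since d<R<u, set p* = (R−d)/(u−d) = 0.7333; price each node as the discounted p*-expectation of its children.
Terminal payoffs: V(2,0)=9.8517, V(2,1)=0.5052, V(2,2)=10.3488
  t=1,j=0: stock 62.3100 → up 67.2948 (V=0.5052), down 57.9483 (V=9.8517). Price 2.8823; hedge Δ=-1.0000, bond B=65.1923.
  t=1,j=1: stock 72.3600 → up 78.1488 (V=10.3488), down 67.2948 (V=0.5052). Price 7.4268; hedge Δ=0.9069, bond B=-58.1972.
  t=0,j=0: stock 67.0000 → up 72.3600 (V=7.4268), down 62.3100 (V=2.8823). Price 5.9759; hedge Δ=0.4522, bond B=-24.3205.
The time-0 hedge costs 5.9759, which is the no-arbitrage price.

(0,0): Delta=0.4522 Bond=-24.3205
(1,0): Delta=-1.0000 Bond=65.1923
(1,1): Delta=0.9069 Bond=-58.1972
V0=5.9759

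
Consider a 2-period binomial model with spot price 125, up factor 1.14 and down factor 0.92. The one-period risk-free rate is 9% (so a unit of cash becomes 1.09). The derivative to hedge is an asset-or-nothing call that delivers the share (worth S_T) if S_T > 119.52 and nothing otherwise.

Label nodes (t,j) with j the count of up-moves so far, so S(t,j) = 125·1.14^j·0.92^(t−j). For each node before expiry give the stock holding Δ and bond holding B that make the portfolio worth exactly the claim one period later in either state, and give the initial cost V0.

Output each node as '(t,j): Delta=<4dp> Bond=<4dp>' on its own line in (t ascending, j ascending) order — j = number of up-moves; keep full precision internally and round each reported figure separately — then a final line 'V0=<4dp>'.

Since d<R<u, set p* = (R−d)/(u−d) = 0.7727; price each node as the discounted p*-expectation of its children.
At expiry t=2: V(2,0)=0.0000, V(2,1)=131.1000, V(2,2)=162.4500
Node (1,0) S=115.0000: V=(p*·131.1000+(1−p*)·0.0000)/1.09=92.9399; Δ=(131.1000−0.0000)/(131.1000−105.8000)=5.1818; B=V−Δ·S=-502.9691
Node (1,1) S=142.5000: V=(p*·162.4500+(1−p*)·131.1000)/1.09=142.5000; Δ=(162.4500−131.1000)/(162.4500−131.1000)=1.0000; B=V−Δ·S=0.0000
Node (0,0) S=125.0000: V=(p*·142.5000+(1−p*)·92.9399)/1.09=120.4003; Δ=(142.5000−92.9399)/(142.5000−115.0000)=1.8022; B=V−Δ·S=-104.8726
The time-0 hedge costs 120.4003, which is the no-arbitrage price.

(0,0): Delta=1.8022 Bond=-104.8726
(1,0): Delta=5.1818 Bond=-502.9691
(1,1): Delta=1.0000 Bond=0.0000
V0=120.4003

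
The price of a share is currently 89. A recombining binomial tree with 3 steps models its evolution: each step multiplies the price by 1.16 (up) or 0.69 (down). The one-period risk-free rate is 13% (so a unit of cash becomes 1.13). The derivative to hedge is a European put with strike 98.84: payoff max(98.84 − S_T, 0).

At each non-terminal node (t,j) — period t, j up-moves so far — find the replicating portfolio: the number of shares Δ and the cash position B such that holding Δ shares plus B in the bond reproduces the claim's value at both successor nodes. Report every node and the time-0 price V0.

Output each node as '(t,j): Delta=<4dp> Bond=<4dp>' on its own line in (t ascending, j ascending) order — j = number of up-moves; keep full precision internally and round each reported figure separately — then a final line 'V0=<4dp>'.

(0,0): Delta=-0.3424 Bond=32.7614
(1,0): Delta=-1.0000 Bond=77.4062
(1,1): Delta=-0.3157 Bond=34.2668
(2,0): Delta=-1.0000 Bond=87.4690
(2,1): Delta=-1.0000 Bond=87.4690
(2,2): Delta=-0.2879 Bond=35.3978
V0=2.2916

Since d<R<u, set p* = (R−d)/(u−d) = 0.9362; price each node as the discounted p*-expectation of its children.
Terminal payoffs: V(3,0)=69.6027, V(3,1)=49.6874, V(3,2)=16.2067, V(3,3)=0.0000
(2,0): S=42.3729. Δ = (V_up−V_dn)/(S_up−S_dn) = (49.6874−69.6027)/(49.1526−29.2373) = -1.0000. V = [p*·49.6874 + (1−p*)·69.6027]/1.13 = 45.0961. B = V − Δ·S = 87.4690.
(2,1): S=71.2356. Δ = (V_up−V_dn)/(S_up−S_dn) = (16.2067−49.6874)/(82.6333−49.1526) = -1.0000. V = [p*·16.2067 + (1−p*)·49.6874]/1.13 = 16.2334. B = V − Δ·S = 87.4690.
(2,2): S=119.7584. Δ = (V_up−V_dn)/(S_up−S_dn) = (0.0000−16.2067)/(138.9197−82.6333) = -0.2879. V = [p*·0.0000 + (1−p*)·16.2067]/1.13 = 0.9155. B = V − Δ·S = 35.3978.
(1,0): S=61.4100. Δ = (V_up−V_dn)/(S_up−S_dn) = (16.2334−45.0961)/(71.2356−42.3729) = -1.0000. V = [p*·16.2334 + (1−p*)·45.0961]/1.13 = 15.9962. B = V − Δ·S = 77.4062.
(1,1): S=103.2400. Δ = (V_up−V_dn)/(S_up−S_dn) = (0.9155−16.2334)/(119.7584−71.2356) = -0.3157. V = [p*·0.9155 + (1−p*)·16.2334]/1.13 = 1.6754. B = V − Δ·S = 34.2668.
(0,0): S=89.0000. Δ = (V_up−V_dn)/(S_up−S_dn) = (1.6754−15.9962)/(103.2400−61.4100) = -0.3424. V = [p*·1.6754 + (1−p*)·15.9962]/1.13 = 2.2916. B = V − Δ·S = 32.7614.
Each (Δ,B) replicates both successor values, so the strategy is self-financing and V0 is arbitrage-free.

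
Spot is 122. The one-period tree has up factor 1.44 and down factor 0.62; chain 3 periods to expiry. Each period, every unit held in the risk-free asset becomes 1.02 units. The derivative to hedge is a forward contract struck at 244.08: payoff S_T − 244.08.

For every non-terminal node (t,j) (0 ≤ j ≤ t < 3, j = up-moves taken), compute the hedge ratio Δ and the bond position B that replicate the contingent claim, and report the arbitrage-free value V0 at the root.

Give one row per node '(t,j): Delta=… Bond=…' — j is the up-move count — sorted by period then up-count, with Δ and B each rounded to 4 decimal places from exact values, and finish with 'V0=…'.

Under the risk-neutral measure, an up-move has probability p* = (R−d)/(u−d) = 0.4878 and values discount at R = 1.02.
At expiry t=3: V(3,0)=-215.0040, V(3,1)=-176.5486, V(3,2)=-87.2329, V(3,3)=120.2100
  t=2,j=0: stock 46.8968 → up 67.5314 (V=-176.5486), down 29.0760 (V=-215.0040). Price -192.3973; hedge Δ=1.0000, bond B=-239.2941.
  t=2,j=1: stock 108.9216 → up 156.8471 (V=-87.2329), down 67.5314 (V=-176.5486). Price -130.3725; hedge Δ=1.0000, bond B=-239.2941.
  t=2,j=2: stock 252.9792 → up 364.2900 (V=120.2100), down 156.8471 (V=-87.2329). Price 13.6851; hedge Δ=1.0000, bond B=-239.2941.
  t=1,j=0: stock 75.6400 → up 108.9216 (V=-130.3725), down 46.8968 (V=-192.3973). Price -158.9621; hedge Δ=1.0000, bond B=-234.6021.
  t=1,j=1: stock 175.6800 → up 252.9792 (V=13.6851), down 108.9216 (V=-130.3725). Price -58.9221; hedge Δ=1.0000, bond B=-234.6021.
  t=0,j=0: stock 122.0000 → up 175.6800 (V=-58.9221), down 75.6400 (V=-158.9621). Price -108.0020; hedge Δ=1.0000, bond B=-230.0020.
Self-financing check: at every node Δ·S+B equals the discounted successor values.

(0,0): Delta=1.0000 Bond=-230.0020
(1,0): Delta=1.0000 Bond=-234.6021
(1,1): Delta=1.0000 Bond=-234.6021
(2,0): Delta=1.0000 Bond=-239.2941
(2,1): Delta=1.0000 Bond=-239.2941
(2,2): Delta=1.0000 Bond=-239.2941
V0=-108.0020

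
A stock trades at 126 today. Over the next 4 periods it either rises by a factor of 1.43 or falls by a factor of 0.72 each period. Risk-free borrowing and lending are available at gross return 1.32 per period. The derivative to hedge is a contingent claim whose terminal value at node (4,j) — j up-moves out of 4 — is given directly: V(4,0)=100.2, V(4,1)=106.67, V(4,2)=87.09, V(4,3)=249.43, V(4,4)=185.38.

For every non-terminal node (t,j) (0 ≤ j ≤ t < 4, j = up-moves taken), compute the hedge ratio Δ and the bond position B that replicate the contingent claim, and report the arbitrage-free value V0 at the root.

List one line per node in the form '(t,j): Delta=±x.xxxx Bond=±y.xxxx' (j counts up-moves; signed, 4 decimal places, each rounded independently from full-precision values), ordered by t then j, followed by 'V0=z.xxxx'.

(0,0): Delta=0.0683 Bond=56.6680
(1,0): Delta=0.9887 Bond=-8.6929
(1,1): Delta=-0.0166 Bond=90.1091
(2,0): Delta=-0.2539 Bond=69.6916
(2,1): Delta=1.1034 Bond=-26.3551
(2,2): Delta=-0.1200 Bond=145.5821
(3,0): Delta=0.1938 Bond=70.9385
(3,1): Delta=-0.2952 Bond=95.8529
(3,2): Delta=1.2325 Bond=-58.7398
(3,3): Delta=-0.2448 Bond=238.1683
V0=65.2799

The replicating-portfolio and risk-neutral prices coincide; use p* = (1.32−0.72)/(1.43−0.72) = 0.8451 for the latter.
Terminal values V(4,·): V(4,0)=100.2000, V(4,1)=106.6700, V(4,2)=87.0900, V(4,3)=249.4300, V(4,4)=185.3800
(3,0): S=47.0292. Δ = (V_up−V_dn)/(S_up−S_dn) = (106.6700−100.2000)/(67.2518−33.8611) = 0.1938. V = [p*·106.6700 + (1−p*)·100.2000]/1.32 = 80.0512. B = V − Δ·S = 70.9385.
(3,1): S=93.4053. Δ = (V_up−V_dn)/(S_up−S_dn) = (87.0900−106.6700)/(133.5696−67.2518) = -0.2952. V = [p*·87.0900 + (1−p*)·106.6700]/1.32 = 68.2754. B = V − Δ·S = 95.8529.
(3,2): S=185.5133. Δ = (V_up−V_dn)/(S_up−S_dn) = (249.4300−87.0900)/(265.2841−133.5696) = 1.2325. V = [p*·249.4300 + (1−p*)·87.0900]/1.32 = 169.9081. B = V − Δ·S = -58.7398.
(3,3): S=368.4501. Δ = (V_up−V_dn)/(S_up−S_dn) = (185.3800−249.4300)/(526.8836−265.2841) = -0.2448. V = [p*·185.3800 + (1−p*)·249.4300]/1.32 = 147.9570. B = V − Δ·S = 238.1683.
(2,0): S=65.3184. Δ = (V_up−V_dn)/(S_up−S_dn) = (68.2754−80.0512)/(93.4053−47.0292) = -0.2539. V = [p*·68.2754 + (1−p*)·80.0512]/1.32 = 53.1059. B = V − Δ·S = 69.6916.
(2,1): S=129.7296. Δ = (V_up−V_dn)/(S_up−S_dn) = (169.9081−68.2754)/(185.5133−93.4053) = 1.1034. V = [p*·169.9081 + (1−p*)·68.2754]/1.32 = 116.7896. B = V − Δ·S = -26.3551.
(2,2): S=257.6574. Δ = (V_up−V_dn)/(S_up−S_dn) = (147.9570−169.9081)/(368.4501−185.5133) = -0.1200. V = [p*·147.9570 + (1−p*)·169.9081]/1.32 = 114.6651. B = V − Δ·S = 145.5821.
(1,0): S=90.7200. Δ = (V_up−V_dn)/(S_up−S_dn) = (116.7896−53.1059)/(129.7296−65.3184) = 0.9887. V = [p*·116.7896 + (1−p*)·53.1059]/1.32 = 81.0023. B = V − Δ·S = -8.6929.
(1,1): S=180.1800. Δ = (V_up−V_dn)/(S_up−S_dn) = (114.6651−116.7896)/(257.6574−129.7296) = -0.0166. V = [p*·114.6651 + (1−p*)·116.7896]/1.32 = 87.1168. B = V − Δ·S = 90.1091.
(0,0): S=126.0000. Δ = (V_up−V_dn)/(S_up−S_dn) = (87.1168−81.0023)/(180.1800−90.7200) = 0.0683. V = [p*·87.1168 + (1−p*)·81.0023]/1.32 = 65.2799. B = V − Δ·S = 56.6680.
Root portfolio cost Δ·126+B reproduces V0=65.2799.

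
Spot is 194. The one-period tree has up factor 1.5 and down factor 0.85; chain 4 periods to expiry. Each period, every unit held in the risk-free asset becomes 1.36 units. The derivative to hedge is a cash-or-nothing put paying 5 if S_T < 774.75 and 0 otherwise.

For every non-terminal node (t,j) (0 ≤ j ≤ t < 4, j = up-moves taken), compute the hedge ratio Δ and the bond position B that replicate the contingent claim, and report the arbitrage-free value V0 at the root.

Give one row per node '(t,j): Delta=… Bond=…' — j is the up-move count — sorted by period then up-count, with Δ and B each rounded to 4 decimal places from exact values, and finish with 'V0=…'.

(0,0): Delta=-0.0076 Bond=2.3847
(1,0): Delta=0.0000 Bond=1.9877
(1,1): Delta=-0.0088 Bond=3.5879
(2,0): Delta=0.0000 Bond=2.7033
(2,1): Delta=0.0000 Bond=2.7033
(2,2): Delta=-0.0102 Bond=5.4770
(3,0): Delta=0.0000 Bond=3.6765
(3,1): Delta=0.0000 Bond=3.6765
(3,2): Delta=0.0000 Bond=3.6765
(3,3): Delta=-0.0117 Bond=8.4842
V0=0.9076

No-arbitrage ⇒ martingale measure with p* = (R−d)/(u−d) = 0.7846.
Payoff layer (t=4): V(4,0)=5.0000, V(4,1)=5.0000, V(4,2)=5.0000, V(4,3)=5.0000, V(4,4)=0.0000
  t=3,j=0: stock 119.1402 → up 178.7104 (V=5.0000), down 101.2692 (V=5.0000). Price 3.6765; hedge Δ=0.0000, bond B=3.6765.
  t=3,j=1: stock 210.2475 → up 315.3712 (V=5.0000), down 178.7104 (V=5.0000). Price 3.6765; hedge Δ=0.0000, bond B=3.6765.
  t=3,j=2: stock 371.0250 → up 556.5375 (V=5.0000), down 315.3712 (V=5.0000). Price 3.6765; hedge Δ=0.0000, bond B=3.6765.
  t=3,j=3: stock 654.7500 → up 982.1250 (V=0.0000), down 556.5375 (V=5.0000). Price 0.7919; hedge Δ=-0.0117, bond B=8.4842.
  t=2,j=0: stock 140.1650 → up 210.2475 (V=3.6765), down 119.1402 (V=3.6765). Price 2.7033; hedge Δ=0.0000, bond B=2.7033.
  t=2,j=1: stock 247.3500 → up 371.0250 (V=3.6765), down 210.2475 (V=3.6765). Price 2.7033; hedge Δ=0.0000, bond B=2.7033.
  t=2,j=2: stock 436.5000 → up 654.7500 (V=0.7919), down 371.0250 (V=3.6765). Price 1.0391; hedge Δ=-0.0102, bond B=5.4770.
  t=1,j=0: stock 164.9000 → up 247.3500 (V=2.7033), down 140.1650 (V=2.7033). Price 1.9877; hedge Δ=0.0000, bond B=1.9877.
  t=1,j=1: stock 291.0000 → up 436.5000 (V=1.0391), down 247.3500 (V=2.7033). Price 1.0276; hedge Δ=-0.0088, bond B=3.5879.
  t=0,j=0: stock 194.0000 → up 291.0000 (V=1.0276), down 164.9000 (V=1.9877). Price 0.9076; hedge Δ=-0.0076, bond B=2.3847.
The time-0 hedge costs 0.9076, which is the no-arbitrage price.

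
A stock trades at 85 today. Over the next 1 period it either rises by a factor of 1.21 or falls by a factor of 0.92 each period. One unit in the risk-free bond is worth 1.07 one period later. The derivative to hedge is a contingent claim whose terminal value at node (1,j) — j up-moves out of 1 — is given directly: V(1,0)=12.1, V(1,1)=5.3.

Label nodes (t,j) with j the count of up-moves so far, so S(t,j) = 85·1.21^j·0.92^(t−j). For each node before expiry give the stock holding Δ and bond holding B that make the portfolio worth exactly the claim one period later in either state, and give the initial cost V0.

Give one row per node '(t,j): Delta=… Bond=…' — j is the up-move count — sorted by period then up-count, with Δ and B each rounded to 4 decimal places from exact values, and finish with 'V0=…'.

Risk-neutral probability p* = (R−d)/(u−d) = (1.07−0.92)/(1.21−0.92) = 0.5172.
Payoff layer (t=1): V(1,0)=12.1000, V(1,1)=5.3000
Node (0,0) S=85.0000: V=(p*·5.3000+(1−p*)·12.1000)/1.07=8.0213; Δ=(5.3000−12.1000)/(102.8500−78.2000)=-0.2759; B=V−Δ·S=31.4695
Self-financing check: at every node Δ·S+B equals the discounted successor values.

(0,0): Delta=-0.2759 Bond=31.4695
V0=8.0213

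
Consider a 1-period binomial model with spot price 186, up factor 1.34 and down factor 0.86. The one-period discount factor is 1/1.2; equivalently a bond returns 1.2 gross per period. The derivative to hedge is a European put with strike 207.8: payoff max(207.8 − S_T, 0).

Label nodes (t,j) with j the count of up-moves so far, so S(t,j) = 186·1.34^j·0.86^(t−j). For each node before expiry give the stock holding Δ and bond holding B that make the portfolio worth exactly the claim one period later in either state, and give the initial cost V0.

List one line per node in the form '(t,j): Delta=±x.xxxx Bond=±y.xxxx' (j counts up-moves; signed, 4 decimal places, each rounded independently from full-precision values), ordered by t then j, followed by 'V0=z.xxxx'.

No-arbitrage ⇒ martingale measure with p* = (R−d)/(u−d) = 0.7083.
At expiry t=1: V(1,0)=47.8400, V(1,1)=0.0000
Node (0,0) S=186.0000: V=(p*·0.0000+(1−p*)·47.8400)/1.2=11.6278; Δ=(0.0000−47.8400)/(249.2400−159.9600)=-0.5358; B=V−Δ·S=111.2944
Root portfolio cost Δ·186+B reproduces V0=11.6278.

(0,0): Delta=-0.5358 Bond=111.2944
V0=11.6278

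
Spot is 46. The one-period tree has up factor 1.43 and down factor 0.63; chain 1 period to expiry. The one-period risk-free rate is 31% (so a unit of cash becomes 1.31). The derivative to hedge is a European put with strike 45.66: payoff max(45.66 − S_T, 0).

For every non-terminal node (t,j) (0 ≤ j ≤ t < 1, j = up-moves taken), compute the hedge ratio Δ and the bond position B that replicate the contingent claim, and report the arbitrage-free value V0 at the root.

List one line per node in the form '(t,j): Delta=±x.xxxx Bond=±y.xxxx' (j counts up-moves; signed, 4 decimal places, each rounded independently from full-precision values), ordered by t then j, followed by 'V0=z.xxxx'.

Under the risk-neutral measure, an up-move has probability p* = (R−d)/(u−d) = 0.8500 and values discount at R = 1.31.
At expiry t=1: V(1,0)=16.6800, V(1,1)=0.0000
  t=0,j=0: stock 46.0000 → up 65.7800 (V=0.0000), down 28.9800 (V=16.6800). Price 1.9099; hedge Δ=-0.4533, bond B=22.7599.
Check: Δ(0,0)·S0 + B(0,0) = 1.9099 = V0.

(0,0): Delta=-0.4533 Bond=22.7599
V0=1.9099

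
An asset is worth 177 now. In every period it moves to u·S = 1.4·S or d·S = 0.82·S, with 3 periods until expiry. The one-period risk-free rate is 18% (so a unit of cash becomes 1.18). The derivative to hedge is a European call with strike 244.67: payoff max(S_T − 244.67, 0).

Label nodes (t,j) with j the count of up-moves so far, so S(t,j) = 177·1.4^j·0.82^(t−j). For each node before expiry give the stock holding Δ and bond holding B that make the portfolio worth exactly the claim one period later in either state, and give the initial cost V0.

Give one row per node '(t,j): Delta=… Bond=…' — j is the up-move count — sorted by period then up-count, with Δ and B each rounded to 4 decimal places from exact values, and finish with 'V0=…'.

No-arbitrage ⇒ martingale measure with p* = (R−d)/(u−d) = 0.6207.
Terminal payoffs: V(3,0)=0.0000, V(3,1)=0.0000, V(3,2)=39.8044, V(3,3)=241.0180
(2,0): S=119.0148. Δ = (V_up−V_dn)/(S_up−S_dn) = (0.0000−0.0000)/(166.6207−97.5921) = 0.0000. V = [p*·0.0000 + (1−p*)·0.0000]/1.18 = 0.0000. B = V − Δ·S = 0.0000.
(2,1): S=203.1960. Δ = (V_up−V_dn)/(S_up−S_dn) = (39.8044−0.0000)/(284.4744−166.6207) = 0.3377. V = [p*·39.8044 + (1−p*)·0.0000]/1.18 = 20.9374. B = V − Δ·S = -47.6908.
(2,2): S=346.9200. Δ = (V_up−V_dn)/(S_up−S_dn) = (241.0180−39.8044)/(485.6880−284.4744) = 1.0000. V = [p*·241.0180 + (1−p*)·39.8044]/1.18 = 139.5725. B = V − Δ·S = -207.3475.
(1,0): S=145.1400. Δ = (V_up−V_dn)/(S_up−S_dn) = (20.9374−0.0000)/(203.1960−119.0148) = 0.2487. V = [p*·20.9374 + (1−p*)·0.0000]/1.18 = 11.0133. B = V − Δ·S = -25.0858.
(1,1): S=247.8000. Δ = (V_up−V_dn)/(S_up−S_dn) = (139.5725−20.9374)/(346.9200−203.1960) = 0.8254. V = [p*·139.5725 + (1−p*)·20.9374]/1.18 = 80.1466. B = V − Δ·S = -124.3967.
(0,0): S=177.0000. Δ = (V_up−V_dn)/(S_up−S_dn) = (80.1466−11.0133)/(247.8000−145.1400) = 0.6734. V = [p*·80.1466 + (1−p*)·11.0133]/1.18 = 45.6980. B = V − Δ·S = -73.4975.
The time-0 hedge costs 45.6980, which is the no-arbitrage price.

(0,0): Delta=0.6734 Bond=-73.4975
(1,0): Delta=0.2487 Bond=-25.0858
(1,1): Delta=0.8254 Bond=-124.3967
(2,0): Delta=0.0000 Bond=0.0000
(2,1): Delta=0.3377 Bond=-47.6908
(2,2): Delta=1.0000 Bond=-207.3475
V0=45.6980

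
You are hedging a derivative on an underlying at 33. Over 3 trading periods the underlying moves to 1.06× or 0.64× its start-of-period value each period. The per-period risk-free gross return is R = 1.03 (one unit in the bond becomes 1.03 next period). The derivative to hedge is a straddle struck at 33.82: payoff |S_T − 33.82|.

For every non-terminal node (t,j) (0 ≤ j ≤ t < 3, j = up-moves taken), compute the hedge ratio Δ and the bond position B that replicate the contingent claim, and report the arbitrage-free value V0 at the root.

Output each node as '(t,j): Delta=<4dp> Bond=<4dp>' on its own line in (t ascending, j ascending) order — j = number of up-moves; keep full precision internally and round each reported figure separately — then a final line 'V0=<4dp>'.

Risk-neutral probability p* = (R−d)/(u−d) = (1.03−0.64)/(1.06−0.64) = 0.9286.
Terminal payoffs: V(3,0)=25.1692, V(3,1)=19.4922, V(3,2)=10.0896, V(3,3)=5.4835
Node (2,0) S=13.5168: V=(p*·19.4922+(1−p*)·25.1692)/1.03=19.3182; Δ=(19.4922−25.1692)/(14.3278−8.6508)=-1.0000; B=V−Δ·S=32.8350
Node (2,1) S=22.3872: V=(p*·10.0896+(1−p*)·19.4922)/1.03=10.4478; Δ=(10.0896−19.4922)/(23.7304−14.3278)=-1.0000; B=V−Δ·S=32.8350
Node (2,2) S=37.0788: V=(p*·5.4835+(1−p*)·10.0896)/1.03=5.6432; Δ=(5.4835−10.0896)/(39.3035−23.7304)=-0.2958; B=V−Δ·S=16.6100
Node (1,0) S=21.1200: V=(p*·10.4478+(1−p*)·19.3182)/1.03=10.7586; Δ=(10.4478−19.3182)/(22.3872−13.5168)=-1.0000; B=V−Δ·S=31.8786
Node (1,1) S=34.9800: V=(p*·5.6432+(1−p*)·10.4478)/1.03=5.8121; Δ=(5.6432−10.4478)/(37.0788−22.3872)=-0.3270; B=V−Δ·S=17.2514
Node (0,0) S=33.0000: V=(p*·5.8121+(1−p*)·10.7586)/1.03=5.9858; Δ=(5.8121−10.7586)/(34.9800−21.1200)=-0.3569; B=V−Δ·S=17.7633
Check: Δ(0,0)·S0 + B(0,0) = 5.9858 = V0.

(0,0): Delta=-0.3569 Bond=17.7633
(1,0): Delta=-1.0000 Bond=31.8786
(1,1): Delta=-0.3270 Bond=17.2514
(2,0): Delta=-1.0000 Bond=32.8350
(2,1): Delta=-1.0000 Bond=32.8350
(2,2): Delta=-0.2958 Bond=16.6100
V0=5.9858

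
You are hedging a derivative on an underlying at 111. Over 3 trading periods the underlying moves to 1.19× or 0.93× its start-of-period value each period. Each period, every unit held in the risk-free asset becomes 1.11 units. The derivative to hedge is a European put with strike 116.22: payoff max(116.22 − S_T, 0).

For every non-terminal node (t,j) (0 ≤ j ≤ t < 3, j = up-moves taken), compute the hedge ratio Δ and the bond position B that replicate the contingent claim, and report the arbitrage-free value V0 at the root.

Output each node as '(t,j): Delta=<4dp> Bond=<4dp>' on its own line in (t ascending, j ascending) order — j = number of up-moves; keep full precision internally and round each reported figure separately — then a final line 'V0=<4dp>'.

(0,0): Delta=-0.0901 Bond=10.8618
(1,0): Delta=-0.3037 Bond=34.1037
(1,1): Delta=-0.0159 Bond=2.2578
(2,0): Delta=-1.0000 Bond=104.7027
(2,1): Delta=-0.0618 Bond=8.1451
(2,2): Delta=0.0000 Bond=0.0000
V0=0.8578

Since d<R<u, set p* = (R−d)/(u−d) = 0.6923; price each node as the discounted p*-expectation of its children.
Terminal payoffs: V(3,0)=26.9364, V(3,1)=1.9754, V(3,2)=0.0000, V(3,3)=0.0000
(2,0): S=96.0039. Δ = (V_up−V_dn)/(S_up−S_dn) = (1.9754−26.9364)/(114.2446−89.2836) = -1.0000. V = [p*·1.9754 + (1−p*)·26.9364]/1.11 = 8.6988. B = V − Δ·S = 104.7027.
(2,1): S=122.8437. Δ = (V_up−V_dn)/(S_up−S_dn) = (0.0000−1.9754)/(146.1840−114.2446) = -0.0618. V = [p*·0.0000 + (1−p*)·1.9754]/1.11 = 0.5476. B = V − Δ·S = 8.1451.
(2,2): S=157.1871. Δ = (V_up−V_dn)/(S_up−S_dn) = (0.0000−0.0000)/(187.0526−146.1840) = 0.0000. V = [p*·0.0000 + (1−p*)·0.0000]/1.11 = 0.0000. B = V − Δ·S = 0.0000.
(1,0): S=103.2300. Δ = (V_up−V_dn)/(S_up−S_dn) = (0.5476−8.6988)/(122.8437−96.0039) = -0.3037. V = [p*·0.5476 + (1−p*)·8.6988]/1.11 = 2.7528. B = V − Δ·S = 34.1037.
(1,1): S=132.0900. Δ = (V_up−V_dn)/(S_up−S_dn) = (0.0000−0.5476)/(157.1871−122.8437) = -0.0159. V = [p*·0.0000 + (1−p*)·0.5476]/1.11 = 0.1518. B = V − Δ·S = 2.2578.
(0,0): S=111.0000. Δ = (V_up−V_dn)/(S_up−S_dn) = (0.1518−2.7528)/(132.0900−103.2300) = -0.0901. V = [p*·0.1518 + (1−p*)·2.7528]/1.11 = 0.8578. B = V − Δ·S = 10.8618.
Check: Δ(0,0)·S0 + B(0,0) = 0.8578 = V0.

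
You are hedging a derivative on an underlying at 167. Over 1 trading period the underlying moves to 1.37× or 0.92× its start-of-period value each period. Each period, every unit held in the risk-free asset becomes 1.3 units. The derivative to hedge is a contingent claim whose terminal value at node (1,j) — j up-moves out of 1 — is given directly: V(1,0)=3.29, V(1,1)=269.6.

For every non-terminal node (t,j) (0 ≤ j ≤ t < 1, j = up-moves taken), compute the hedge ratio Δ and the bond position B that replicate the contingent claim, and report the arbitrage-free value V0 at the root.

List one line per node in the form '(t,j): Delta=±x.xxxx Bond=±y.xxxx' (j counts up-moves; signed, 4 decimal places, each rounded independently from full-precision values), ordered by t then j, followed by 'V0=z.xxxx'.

(0,0): Delta=3.5437 Bond=-416.2815
V0=175.5185

Since d<R<u, set p* = (R−d)/(u−d) = 0.8444; price each node as the discounted p*-expectation of its children.
Payoff layer (t=1): V(1,0)=3.2900, V(1,1)=269.6000
  t=0,j=0: stock 167.0000 → up 228.7900 (V=269.6000), down 153.6400 (V=3.2900). Price 175.5185; hedge Δ=3.5437, bond B=-416.2815.
Root portfolio cost Δ·167+B reproduces V0=175.5185.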